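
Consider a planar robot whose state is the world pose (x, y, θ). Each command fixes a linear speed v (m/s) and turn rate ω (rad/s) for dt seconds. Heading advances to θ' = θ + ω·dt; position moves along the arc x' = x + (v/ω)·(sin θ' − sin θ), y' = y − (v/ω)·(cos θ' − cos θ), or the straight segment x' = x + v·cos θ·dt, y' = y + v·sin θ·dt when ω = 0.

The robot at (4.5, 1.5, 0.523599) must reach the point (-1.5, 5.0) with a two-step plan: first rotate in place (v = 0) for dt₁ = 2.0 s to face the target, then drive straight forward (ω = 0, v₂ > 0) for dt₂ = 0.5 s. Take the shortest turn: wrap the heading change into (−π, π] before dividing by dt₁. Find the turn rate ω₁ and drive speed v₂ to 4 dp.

heading to target = atan2(5−1.5, -1.5−4.5) = 2.6135
Δθ = wrap(2.6135 − 0.5236) = 2.0899; ω₁ = Δθ/dt₁ = 1.0450
distance = √((-1.5−4.5)² + (5−1.5)²) = 6.9462; v₂ = distance/dt₂ = 13.8924

ω₁ = 1.0450, v₂ = 13.8924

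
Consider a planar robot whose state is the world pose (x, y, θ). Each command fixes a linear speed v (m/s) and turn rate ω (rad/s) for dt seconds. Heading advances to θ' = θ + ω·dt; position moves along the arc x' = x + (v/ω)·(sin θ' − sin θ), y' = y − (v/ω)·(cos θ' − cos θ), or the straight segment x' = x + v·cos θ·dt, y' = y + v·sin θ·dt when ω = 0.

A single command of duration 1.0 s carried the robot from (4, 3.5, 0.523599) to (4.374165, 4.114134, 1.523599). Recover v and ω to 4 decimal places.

v = 0.7500, ω = 1.0000

Δθ = 1.523599 − 0.523599 = 1.000000
ω = Δθ/dt = 1.000000/1.0 = 1.0000
R = −Δy/(cos θ' − cos θ) = 0.7500
v = R·ω = 0.7500·1.0000 = 0.7500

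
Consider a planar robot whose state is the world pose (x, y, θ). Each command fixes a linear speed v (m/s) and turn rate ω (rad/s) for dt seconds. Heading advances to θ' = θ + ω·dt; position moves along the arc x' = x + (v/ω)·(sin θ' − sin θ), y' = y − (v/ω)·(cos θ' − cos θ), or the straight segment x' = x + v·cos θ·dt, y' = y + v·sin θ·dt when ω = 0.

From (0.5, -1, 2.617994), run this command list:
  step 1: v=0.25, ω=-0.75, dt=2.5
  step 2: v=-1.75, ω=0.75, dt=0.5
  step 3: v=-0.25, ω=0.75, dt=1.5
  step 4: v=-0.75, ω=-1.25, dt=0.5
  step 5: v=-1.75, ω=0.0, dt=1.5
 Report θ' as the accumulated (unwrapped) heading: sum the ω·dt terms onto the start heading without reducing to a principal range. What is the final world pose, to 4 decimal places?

step 1: θ'=0.7430 (R=-0.3333) → pose (0.4412, -0.4658, 0.7430)
step 2: θ'=1.1180 (R=-2.3333) → pose (-0.0785, -1.1634, 1.1180)
step 3: θ'=2.2430 (R=-0.3333) → pose (-0.0396, -1.5168, 2.2430)
step 4: θ'=1.6180 (R=0.6000) → pose (0.0902, -1.8621, 1.6180)
step 5: θ'=1.6180 (straight) → pose (0.2141, -4.4842, 1.6180)

(0.2141, -4.4842, 1.6180)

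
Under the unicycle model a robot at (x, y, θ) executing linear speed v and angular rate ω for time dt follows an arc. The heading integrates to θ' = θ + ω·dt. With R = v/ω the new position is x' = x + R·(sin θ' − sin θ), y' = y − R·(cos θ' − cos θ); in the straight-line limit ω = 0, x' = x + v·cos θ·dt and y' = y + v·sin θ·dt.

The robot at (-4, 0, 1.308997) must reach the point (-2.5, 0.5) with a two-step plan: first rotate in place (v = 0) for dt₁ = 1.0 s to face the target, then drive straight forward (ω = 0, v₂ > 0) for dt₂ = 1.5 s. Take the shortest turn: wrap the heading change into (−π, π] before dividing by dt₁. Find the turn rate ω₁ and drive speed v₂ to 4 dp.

heading to target = atan2(0.5−0, -2.5−-4) = 0.3218
Δθ = wrap(0.3218 − 1.3090) = -0.9872; ω₁ = Δθ/dt₁ = -0.9872
distance = √((-2.5−-4)² + (0.5−0)²) = 1.5811; v₂ = distance/dt₂ = 1.0541

ω₁ = -0.9872, v₂ = 1.0541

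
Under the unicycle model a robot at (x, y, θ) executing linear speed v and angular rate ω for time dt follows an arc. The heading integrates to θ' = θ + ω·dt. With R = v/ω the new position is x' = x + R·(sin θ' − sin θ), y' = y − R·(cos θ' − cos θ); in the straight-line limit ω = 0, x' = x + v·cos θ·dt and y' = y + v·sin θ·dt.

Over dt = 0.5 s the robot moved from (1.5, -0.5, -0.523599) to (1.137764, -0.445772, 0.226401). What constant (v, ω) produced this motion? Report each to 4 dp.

Δθ = 0.226401 − -0.523599 = 0.750000
ω = Δθ/dt = 0.750000/0.5 = 1.5000
R = Δx/(sin θ' − sin θ) = -0.5000
v = R·ω = -0.5000·1.5000 = -0.7500

v = -0.7500, ω = 1.5000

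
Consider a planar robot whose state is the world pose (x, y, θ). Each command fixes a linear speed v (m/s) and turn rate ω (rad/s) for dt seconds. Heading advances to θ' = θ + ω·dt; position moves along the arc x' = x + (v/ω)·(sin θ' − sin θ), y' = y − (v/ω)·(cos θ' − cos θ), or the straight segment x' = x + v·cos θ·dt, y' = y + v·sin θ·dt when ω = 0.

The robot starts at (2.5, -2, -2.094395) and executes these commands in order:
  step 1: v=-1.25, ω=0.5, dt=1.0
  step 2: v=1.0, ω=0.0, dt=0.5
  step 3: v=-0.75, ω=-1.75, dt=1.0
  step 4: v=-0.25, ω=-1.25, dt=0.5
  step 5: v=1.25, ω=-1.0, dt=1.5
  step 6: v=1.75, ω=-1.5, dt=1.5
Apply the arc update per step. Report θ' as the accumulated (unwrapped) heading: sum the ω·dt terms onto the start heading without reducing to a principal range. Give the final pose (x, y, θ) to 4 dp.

(5.4603, 0.0996, -7.7194)

step 1: θ'=-1.5944 (R=-2.5000) → pose (2.8342, -0.8090, -1.5944)
step 2: θ'=-1.5944 (straight) → pose (2.8224, -1.3089, -1.5944)
step 3: θ'=-3.3444 (R=0.4286) → pose (3.3372, -0.8992, -3.3444)
step 4: θ'=-3.9694 (R=0.2000) → pose (3.4442, -0.9598, -3.9694)
step 5: θ'=-5.4694 (R=-1.2500) → pose (3.4562, 0.7443, -5.4694)
step 6: θ'=-7.7194 (R=-1.1667) → pose (5.4603, 0.0996, -7.7194)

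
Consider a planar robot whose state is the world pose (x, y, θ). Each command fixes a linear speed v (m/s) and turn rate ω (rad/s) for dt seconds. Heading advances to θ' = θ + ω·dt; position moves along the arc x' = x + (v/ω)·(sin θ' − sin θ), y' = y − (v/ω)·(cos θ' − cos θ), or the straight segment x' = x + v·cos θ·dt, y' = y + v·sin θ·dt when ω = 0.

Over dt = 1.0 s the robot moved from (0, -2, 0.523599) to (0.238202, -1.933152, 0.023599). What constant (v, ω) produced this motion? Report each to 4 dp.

v = 0.2500, ω = -0.5000

Δθ = 0.023599 − 0.523599 = -0.500000
ω = Δθ/dt = -0.500000/1.0 = -0.5000
R = Δx/(sin θ' − sin θ) = -0.5000
v = R·ω = -0.5000·-0.5000 = 0.2500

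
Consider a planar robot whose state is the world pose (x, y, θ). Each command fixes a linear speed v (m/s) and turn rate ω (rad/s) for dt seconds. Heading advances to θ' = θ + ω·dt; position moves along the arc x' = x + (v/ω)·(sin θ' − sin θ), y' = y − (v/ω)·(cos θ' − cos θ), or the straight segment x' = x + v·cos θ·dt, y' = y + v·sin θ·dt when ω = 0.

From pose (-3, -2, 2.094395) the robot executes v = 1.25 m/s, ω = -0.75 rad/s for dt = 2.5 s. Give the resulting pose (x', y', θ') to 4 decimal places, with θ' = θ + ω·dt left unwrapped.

θ' = 2.0944 + -0.75·2.5 = 0.2194
R = v/ω = 1.25/-0.75 = -1.6667
x' = -3 + -1.6667·(sin 0.2194 − sin 2.0944) = -1.9194
y' = -2 − -1.6667·(cos 0.2194 − cos 2.0944) = 0.4600

(-1.9194, 0.4600, 0.2194)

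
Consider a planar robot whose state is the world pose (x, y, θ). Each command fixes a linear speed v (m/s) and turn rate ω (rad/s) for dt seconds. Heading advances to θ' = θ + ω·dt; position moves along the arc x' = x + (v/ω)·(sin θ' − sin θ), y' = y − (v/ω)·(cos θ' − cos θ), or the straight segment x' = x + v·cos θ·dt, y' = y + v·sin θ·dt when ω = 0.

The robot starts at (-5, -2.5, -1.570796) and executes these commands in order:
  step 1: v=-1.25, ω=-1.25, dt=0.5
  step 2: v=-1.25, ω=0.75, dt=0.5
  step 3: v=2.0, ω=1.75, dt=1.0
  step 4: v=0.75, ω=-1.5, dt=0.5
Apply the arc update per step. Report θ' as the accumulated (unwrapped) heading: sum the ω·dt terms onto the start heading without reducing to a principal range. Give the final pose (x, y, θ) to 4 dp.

(-3.1908, -2.9327, -0.8208)

step 1: θ'=-2.1958 (R=1.0000) → pose (-4.8110, -1.9149, -2.1958)
step 2: θ'=-1.8208 (R=-1.6667) → pose (-4.5477, -1.3521, -1.8208)
step 3: θ'=-0.0708 (R=1.1429) → pose (-3.5212, -2.7748, -0.0708)
step 4: θ'=-0.8208 (R=-0.5000) → pose (-3.1908, -2.9327, -0.8208)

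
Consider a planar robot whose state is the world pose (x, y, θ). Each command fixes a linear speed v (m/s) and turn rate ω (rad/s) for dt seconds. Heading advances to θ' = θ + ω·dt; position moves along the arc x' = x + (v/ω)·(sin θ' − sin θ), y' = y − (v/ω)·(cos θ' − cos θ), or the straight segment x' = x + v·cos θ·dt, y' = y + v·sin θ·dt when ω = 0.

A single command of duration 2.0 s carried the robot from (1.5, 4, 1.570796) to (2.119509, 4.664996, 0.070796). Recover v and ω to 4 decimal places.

Δθ = 0.070796 − 1.570796 = -1.500000
ω = Δθ/dt = -1.500000/2.0 = -0.7500
R = −Δy/(cos θ' − cos θ) = -0.6667
v = R·ω = -0.6667·-0.7500 = 0.5000

v = 0.5000, ω = -0.7500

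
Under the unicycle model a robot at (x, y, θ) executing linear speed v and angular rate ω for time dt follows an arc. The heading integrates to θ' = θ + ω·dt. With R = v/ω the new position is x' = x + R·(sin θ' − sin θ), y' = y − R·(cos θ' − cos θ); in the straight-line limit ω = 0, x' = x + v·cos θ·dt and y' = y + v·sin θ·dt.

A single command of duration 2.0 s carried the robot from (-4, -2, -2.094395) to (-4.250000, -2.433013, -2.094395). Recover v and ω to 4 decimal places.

Δθ = -2.094395 − -2.094395 = 0.000000
ω = Δθ/dt = 0.000000/2.0 = 0.0000
ω = 0 → v = (Δx·cos θ + Δy·sin θ)/dt = 0.2500

v = 0.2500, ω = 0.0000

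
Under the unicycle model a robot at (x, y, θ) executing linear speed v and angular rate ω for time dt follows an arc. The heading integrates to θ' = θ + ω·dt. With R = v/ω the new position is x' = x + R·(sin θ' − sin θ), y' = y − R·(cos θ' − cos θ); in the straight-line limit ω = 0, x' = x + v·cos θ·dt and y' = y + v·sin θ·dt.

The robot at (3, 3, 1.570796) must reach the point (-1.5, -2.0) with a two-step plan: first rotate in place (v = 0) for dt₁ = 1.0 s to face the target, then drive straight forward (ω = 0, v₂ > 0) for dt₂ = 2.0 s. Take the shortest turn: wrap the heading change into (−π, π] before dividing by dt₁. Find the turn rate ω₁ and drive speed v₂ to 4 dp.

heading to target = atan2(-2−3, -1.5−3) = -2.3036
Δθ = wrap(-2.3036 − 1.5708) = 2.4088; ω₁ = Δθ/dt₁ = 2.4088
distance = √((-1.5−3)² + (-2−3)²) = 6.7268; v₂ = distance/dt₂ = 3.3634

ω₁ = 2.4088, v₂ = 3.3634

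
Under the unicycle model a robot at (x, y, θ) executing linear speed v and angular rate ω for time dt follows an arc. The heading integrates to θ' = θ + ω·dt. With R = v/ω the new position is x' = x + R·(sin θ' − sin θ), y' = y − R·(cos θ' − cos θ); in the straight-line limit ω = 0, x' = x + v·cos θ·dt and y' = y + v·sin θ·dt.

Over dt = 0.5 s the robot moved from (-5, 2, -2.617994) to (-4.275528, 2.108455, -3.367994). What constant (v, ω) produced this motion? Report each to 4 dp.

Δθ = -3.367994 − -2.617994 = -0.750000
ω = Δθ/dt = -0.750000/0.5 = -1.5000
R = Δx/(sin θ' − sin θ) = 1.0000
v = R·ω = 1.0000·-1.5000 = -1.5000

v = -1.5000, ω = -1.5000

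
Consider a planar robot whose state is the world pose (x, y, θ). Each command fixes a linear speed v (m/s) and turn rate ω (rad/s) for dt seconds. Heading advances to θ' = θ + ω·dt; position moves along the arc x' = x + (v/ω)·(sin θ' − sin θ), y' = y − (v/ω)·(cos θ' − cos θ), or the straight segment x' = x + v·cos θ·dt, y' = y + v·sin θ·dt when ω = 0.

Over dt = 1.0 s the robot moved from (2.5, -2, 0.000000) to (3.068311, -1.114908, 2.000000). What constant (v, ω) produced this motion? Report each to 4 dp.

v = 1.2500, ω = 2.0000

Δθ = 2.000000 − 0.000000 = 2.000000
ω = Δθ/dt = 2.000000/1.0 = 2.0000
R = −Δy/(cos θ' − cos θ) = 0.6250
v = R·ω = 0.6250·2.0000 = 1.2500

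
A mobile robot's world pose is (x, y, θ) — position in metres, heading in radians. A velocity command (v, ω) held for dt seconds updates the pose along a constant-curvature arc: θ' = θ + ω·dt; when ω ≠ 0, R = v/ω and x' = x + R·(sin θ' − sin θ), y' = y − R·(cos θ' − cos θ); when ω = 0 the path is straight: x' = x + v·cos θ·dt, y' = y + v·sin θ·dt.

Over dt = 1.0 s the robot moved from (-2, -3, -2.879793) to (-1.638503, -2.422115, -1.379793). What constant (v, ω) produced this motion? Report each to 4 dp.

v = -0.7500, ω = 1.5000

Δθ = -1.379793 − -2.879793 = 1.500000
ω = Δθ/dt = 1.500000/1.0 = 1.5000
R = −Δy/(cos θ' − cos θ) = -0.5000
v = R·ω = -0.5000·1.5000 = -0.7500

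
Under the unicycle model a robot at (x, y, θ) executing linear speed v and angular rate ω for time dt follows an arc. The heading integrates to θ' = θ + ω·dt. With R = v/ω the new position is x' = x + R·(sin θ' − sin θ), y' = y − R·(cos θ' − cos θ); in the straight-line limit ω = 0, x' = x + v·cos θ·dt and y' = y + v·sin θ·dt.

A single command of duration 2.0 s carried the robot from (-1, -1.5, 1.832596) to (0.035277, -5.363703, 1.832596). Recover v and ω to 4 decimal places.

Δθ = 1.832596 − 1.832596 = 0.000000
ω = Δθ/dt = 0.000000/2.0 = 0.0000
ω = 0 → v = (Δx·cos θ + Δy·sin θ)/dt = -2.0000

v = -2.0000, ω = 0.0000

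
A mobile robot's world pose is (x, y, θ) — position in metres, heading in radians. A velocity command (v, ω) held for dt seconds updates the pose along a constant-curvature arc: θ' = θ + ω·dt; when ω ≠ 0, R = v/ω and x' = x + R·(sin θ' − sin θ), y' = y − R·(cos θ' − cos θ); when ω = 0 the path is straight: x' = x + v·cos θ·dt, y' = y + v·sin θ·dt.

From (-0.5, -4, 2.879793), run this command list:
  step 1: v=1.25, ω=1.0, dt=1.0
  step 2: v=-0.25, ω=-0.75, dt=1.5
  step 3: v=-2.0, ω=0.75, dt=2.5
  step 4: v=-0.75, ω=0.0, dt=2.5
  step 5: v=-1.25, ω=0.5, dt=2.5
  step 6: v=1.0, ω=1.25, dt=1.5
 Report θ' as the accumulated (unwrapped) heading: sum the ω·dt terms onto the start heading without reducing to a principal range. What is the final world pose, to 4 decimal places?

step 1: θ'=3.8798 (R=1.2500) → pose (-1.6647, -4.2828, 3.8798)
step 2: θ'=2.7548 (R=0.3333) → pose (-1.3147, -4.2207, 2.7548)
step 3: θ'=4.6298 (R=-2.6667) → pose (2.3489, -1.9710, 4.6298)
step 4: θ'=4.6298 (straight) → pose (2.5035, -0.1024, 4.6298)
step 5: θ'=5.8798 (R=-2.5000) → pose (0.9934, 2.4032, 5.8798)
step 6: θ'=7.7548 (R=0.8000) → pose (2.1035, 3.0598, 7.7548)

(2.1035, 3.0598, 7.7548)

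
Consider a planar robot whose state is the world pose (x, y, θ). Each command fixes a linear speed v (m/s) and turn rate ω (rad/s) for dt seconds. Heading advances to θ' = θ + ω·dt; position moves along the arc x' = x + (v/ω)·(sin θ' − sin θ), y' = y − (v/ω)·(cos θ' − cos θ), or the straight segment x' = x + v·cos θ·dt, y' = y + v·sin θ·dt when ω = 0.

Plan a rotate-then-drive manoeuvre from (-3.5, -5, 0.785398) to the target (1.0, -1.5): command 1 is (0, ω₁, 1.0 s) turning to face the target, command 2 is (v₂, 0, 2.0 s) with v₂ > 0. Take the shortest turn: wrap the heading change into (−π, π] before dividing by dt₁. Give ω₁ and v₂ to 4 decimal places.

heading to target = atan2(-1.5−-5, 1−-3.5) = 0.6610
Δθ = wrap(0.6610 − 0.7854) = -0.1244; ω₁ = Δθ/dt₁ = -0.1244
distance = √((1−-3.5)² + (-1.5−-5)²) = 5.7009; v₂ = distance/dt₂ = 2.8504

ω₁ = -0.1244, v₂ = 2.8504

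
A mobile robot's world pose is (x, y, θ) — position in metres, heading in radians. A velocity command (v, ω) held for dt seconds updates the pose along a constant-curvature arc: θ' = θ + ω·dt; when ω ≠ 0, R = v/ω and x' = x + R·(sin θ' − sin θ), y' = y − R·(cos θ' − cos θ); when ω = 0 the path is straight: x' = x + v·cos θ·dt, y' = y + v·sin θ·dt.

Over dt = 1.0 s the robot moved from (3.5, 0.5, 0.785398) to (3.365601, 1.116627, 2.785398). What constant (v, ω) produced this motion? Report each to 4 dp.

Δθ = 2.785398 − 0.785398 = 2.000000
ω = Δθ/dt = 2.000000/1.0 = 2.0000
R = −Δy/(cos θ' − cos θ) = 0.3750
v = R·ω = 0.3750·2.0000 = 0.7500

v = 0.7500, ω = 2.0000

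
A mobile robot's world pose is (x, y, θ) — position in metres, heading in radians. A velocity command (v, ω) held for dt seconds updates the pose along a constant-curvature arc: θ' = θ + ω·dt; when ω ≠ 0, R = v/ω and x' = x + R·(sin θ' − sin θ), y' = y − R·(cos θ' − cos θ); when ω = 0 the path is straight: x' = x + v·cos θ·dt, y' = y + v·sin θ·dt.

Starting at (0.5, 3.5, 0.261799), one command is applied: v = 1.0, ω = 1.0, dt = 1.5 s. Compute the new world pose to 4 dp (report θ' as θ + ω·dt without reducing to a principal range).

(1.2230, 4.6558, 1.7618)

θ' = 0.2618 + 1.0·1.5 = 1.7618
R = v/ω = 1.0/1.0 = 1.0000
x' = 0.5 + 1.0000·(sin 1.7618 − sin 0.2618) = 1.2230
y' = 3.5 − 1.0000·(cos 1.7618 − cos 0.2618) = 4.6558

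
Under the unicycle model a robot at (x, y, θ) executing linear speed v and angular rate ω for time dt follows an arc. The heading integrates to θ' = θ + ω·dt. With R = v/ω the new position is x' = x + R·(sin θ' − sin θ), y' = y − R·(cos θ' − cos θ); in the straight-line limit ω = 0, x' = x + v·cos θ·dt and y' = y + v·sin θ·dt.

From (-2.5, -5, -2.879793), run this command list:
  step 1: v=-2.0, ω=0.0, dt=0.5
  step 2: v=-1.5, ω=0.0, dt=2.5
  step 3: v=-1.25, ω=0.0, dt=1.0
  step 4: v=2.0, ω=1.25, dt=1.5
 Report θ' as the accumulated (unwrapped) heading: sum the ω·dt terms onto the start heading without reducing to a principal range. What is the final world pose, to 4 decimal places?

step 1: θ'=-2.8798 (straight) → pose (-1.5341, -4.7412, -2.8798)
step 2: θ'=-2.8798 (straight) → pose (2.0881, -3.7706, -2.8798)
step 3: θ'=-2.8798 (straight) → pose (3.2956, -3.4471, -2.8798)
step 4: θ'=-1.0048 (R=1.6000) → pose (2.3592, -5.8506, -1.0048)

(2.3592, -5.8506, -1.0048)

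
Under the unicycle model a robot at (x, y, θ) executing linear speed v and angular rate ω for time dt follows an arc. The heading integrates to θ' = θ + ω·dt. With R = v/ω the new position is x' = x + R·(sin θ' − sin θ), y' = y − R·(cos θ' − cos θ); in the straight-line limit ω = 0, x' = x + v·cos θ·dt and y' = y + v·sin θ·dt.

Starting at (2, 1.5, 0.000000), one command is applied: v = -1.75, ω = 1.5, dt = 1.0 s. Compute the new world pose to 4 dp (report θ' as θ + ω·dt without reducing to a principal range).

θ' = 0.0000 + 1.5·1.0 = 1.5000
R = v/ω = -1.75/1.5 = -1.1667
x' = 2 + -1.1667·(sin 1.5000 − sin 0.0000) = 0.8363
y' = 1.5 − -1.1667·(cos 1.5000 − cos 0.0000) = 0.4159

(0.8363, 0.4159, 1.5000)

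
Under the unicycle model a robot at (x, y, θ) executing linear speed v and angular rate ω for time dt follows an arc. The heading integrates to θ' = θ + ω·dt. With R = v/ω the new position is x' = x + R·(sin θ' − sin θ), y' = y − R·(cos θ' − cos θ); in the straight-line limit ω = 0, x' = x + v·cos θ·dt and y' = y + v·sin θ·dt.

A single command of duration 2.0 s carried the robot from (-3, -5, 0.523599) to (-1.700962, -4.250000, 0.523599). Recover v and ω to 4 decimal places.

v = 0.7500, ω = 0.0000

Δθ = 0.523599 − 0.523599 = 0.000000
ω = Δθ/dt = 0.000000/2.0 = 0.0000
ω = 0 → v = (Δx·cos θ + Δy·sin θ)/dt = 0.7500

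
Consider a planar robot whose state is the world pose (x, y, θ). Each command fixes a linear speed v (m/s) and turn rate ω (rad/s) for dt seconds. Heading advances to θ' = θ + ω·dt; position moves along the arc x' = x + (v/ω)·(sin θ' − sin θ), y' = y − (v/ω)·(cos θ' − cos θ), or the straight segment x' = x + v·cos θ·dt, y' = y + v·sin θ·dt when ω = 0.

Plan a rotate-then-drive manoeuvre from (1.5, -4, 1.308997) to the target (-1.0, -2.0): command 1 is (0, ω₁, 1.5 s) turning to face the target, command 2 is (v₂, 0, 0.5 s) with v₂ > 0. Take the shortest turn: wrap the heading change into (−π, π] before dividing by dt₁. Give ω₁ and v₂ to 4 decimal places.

heading to target = atan2(-2−-4, -1−1.5) = 2.4669
Δθ = wrap(2.4669 − 1.3090) = 1.1579; ω₁ = Δθ/dt₁ = 0.7719
distance = √((-1−1.5)² + (-2−-4)²) = 3.2016; v₂ = distance/dt₂ = 6.4031

ω₁ = 0.7719, v₂ = 6.4031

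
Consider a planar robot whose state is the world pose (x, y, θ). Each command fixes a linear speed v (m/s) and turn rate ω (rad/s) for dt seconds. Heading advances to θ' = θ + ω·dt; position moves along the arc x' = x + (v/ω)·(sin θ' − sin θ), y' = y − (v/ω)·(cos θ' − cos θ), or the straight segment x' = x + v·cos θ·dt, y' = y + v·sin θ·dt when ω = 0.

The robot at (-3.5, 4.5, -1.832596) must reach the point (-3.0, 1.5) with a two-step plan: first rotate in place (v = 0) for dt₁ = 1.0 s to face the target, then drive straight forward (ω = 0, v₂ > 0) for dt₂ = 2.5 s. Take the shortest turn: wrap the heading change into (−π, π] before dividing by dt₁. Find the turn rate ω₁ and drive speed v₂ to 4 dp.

ω₁ = 0.4269, v₂ = 1.2166

heading to target = atan2(1.5−4.5, -3−-3.5) = -1.4056
Δθ = wrap(-1.4056 − -1.8326) = 0.4269; ω₁ = Δθ/dt₁ = 0.4269
distance = √((-3−-3.5)² + (1.5−4.5)²) = 3.0414; v₂ = distance/dt₂ = 1.2166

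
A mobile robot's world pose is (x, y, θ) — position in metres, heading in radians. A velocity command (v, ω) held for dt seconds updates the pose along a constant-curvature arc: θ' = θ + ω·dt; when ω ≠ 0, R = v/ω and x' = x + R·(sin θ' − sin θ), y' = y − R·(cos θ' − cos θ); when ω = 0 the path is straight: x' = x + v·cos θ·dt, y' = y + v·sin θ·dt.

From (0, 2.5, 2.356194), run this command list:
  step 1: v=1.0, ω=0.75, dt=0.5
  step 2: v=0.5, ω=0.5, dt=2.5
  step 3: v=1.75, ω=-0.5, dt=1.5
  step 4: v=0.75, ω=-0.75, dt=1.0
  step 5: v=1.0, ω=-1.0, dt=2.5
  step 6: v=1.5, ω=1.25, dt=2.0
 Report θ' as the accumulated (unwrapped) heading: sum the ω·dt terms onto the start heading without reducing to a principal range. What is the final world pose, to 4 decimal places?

(-3.1583, 5.5251, 2.4812)

step 1: θ'=2.7312 (R=1.3333) → pose (-0.4108, 2.7798, 2.7312)
step 2: θ'=3.9812 (R=1.0000) → pose (-1.5542, 2.5306, 3.9812)
step 3: θ'=3.2312 (R=-3.5000) → pose (-3.8463, 1.3818, 3.2312)
step 4: θ'=2.4812 (R=-1.0000) → pose (-4.5492, 1.5880, 2.4812)
step 5: θ'=-0.0188 (R=-1.0000) → pose (-3.9170, 3.3776, -0.0188)
step 6: θ'=2.4812 (R=1.2000) → pose (-3.1583, 5.5251, 2.4812)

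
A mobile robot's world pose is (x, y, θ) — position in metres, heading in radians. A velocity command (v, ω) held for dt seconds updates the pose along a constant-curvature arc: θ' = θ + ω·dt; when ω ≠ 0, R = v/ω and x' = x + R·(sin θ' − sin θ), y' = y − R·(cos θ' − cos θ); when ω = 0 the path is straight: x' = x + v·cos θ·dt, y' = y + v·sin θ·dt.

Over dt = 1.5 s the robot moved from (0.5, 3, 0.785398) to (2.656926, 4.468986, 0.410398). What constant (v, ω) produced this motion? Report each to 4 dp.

Δθ = 0.410398 − 0.785398 = -0.375000
ω = Δθ/dt = -0.375000/1.5 = -0.2500
R = Δx/(sin θ' − sin θ) = -7.0000
v = R·ω = -7.0000·-0.2500 = 1.7500

v = 1.7500, ω = -0.2500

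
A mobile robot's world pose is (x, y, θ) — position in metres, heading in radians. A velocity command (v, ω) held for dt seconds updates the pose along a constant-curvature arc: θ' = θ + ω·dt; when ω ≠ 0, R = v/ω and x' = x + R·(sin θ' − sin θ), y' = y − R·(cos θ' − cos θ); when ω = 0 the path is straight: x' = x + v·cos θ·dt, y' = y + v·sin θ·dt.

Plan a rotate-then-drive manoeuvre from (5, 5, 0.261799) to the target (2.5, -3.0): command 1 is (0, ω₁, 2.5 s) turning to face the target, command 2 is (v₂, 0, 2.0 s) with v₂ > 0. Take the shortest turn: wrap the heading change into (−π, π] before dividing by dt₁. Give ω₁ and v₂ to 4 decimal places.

ω₁ = -0.8542, v₂ = 4.1908

heading to target = atan2(-3−5, 2.5−5) = -1.8737
Δθ = wrap(-1.8737 − 0.2618) = -2.1355; ω₁ = Δθ/dt₁ = -0.8542
distance = √((2.5−5)² + (-3−5)²) = 8.3815; v₂ = distance/dt₂ = 4.1908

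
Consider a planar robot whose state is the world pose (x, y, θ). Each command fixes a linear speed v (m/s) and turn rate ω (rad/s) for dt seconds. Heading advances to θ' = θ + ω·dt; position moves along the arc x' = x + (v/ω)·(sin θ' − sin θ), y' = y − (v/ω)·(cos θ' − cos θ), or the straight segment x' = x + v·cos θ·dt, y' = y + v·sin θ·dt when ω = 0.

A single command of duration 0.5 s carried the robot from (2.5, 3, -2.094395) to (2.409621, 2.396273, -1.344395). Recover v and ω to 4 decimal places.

Δθ = -1.344395 − -2.094395 = 0.750000
ω = Δθ/dt = 0.750000/0.5 = 1.5000
R = −Δy/(cos θ' − cos θ) = 0.8333
v = R·ω = 0.8333·1.5000 = 1.2500

v = 1.2500, ω = 1.5000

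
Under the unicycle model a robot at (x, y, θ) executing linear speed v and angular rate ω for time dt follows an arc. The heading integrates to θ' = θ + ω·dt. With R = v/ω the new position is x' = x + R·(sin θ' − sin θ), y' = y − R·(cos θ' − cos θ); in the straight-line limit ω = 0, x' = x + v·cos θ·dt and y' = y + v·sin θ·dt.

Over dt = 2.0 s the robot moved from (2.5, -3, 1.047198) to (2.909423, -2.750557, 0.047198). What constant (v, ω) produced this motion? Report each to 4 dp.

v = 0.2500, ω = -0.5000

Δθ = 0.047198 − 1.047198 = -1.000000
ω = Δθ/dt = -1.000000/2.0 = -0.5000
R = Δx/(sin θ' − sin θ) = -0.5000
v = R·ω = -0.5000·-0.5000 = 0.2500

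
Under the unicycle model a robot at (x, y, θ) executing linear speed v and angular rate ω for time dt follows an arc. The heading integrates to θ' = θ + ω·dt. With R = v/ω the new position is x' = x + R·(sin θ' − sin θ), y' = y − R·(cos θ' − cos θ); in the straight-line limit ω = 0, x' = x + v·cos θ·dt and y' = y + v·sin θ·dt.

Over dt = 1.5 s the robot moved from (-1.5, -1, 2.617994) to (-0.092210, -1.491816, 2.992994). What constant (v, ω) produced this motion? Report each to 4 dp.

v = -1.0000, ω = 0.2500

Δθ = 2.992994 − 2.617994 = 0.375000
ω = Δθ/dt = 0.375000/1.5 = 0.2500
R = Δx/(sin θ' − sin θ) = -4.0000
v = R·ω = -4.0000·0.2500 = -1.0000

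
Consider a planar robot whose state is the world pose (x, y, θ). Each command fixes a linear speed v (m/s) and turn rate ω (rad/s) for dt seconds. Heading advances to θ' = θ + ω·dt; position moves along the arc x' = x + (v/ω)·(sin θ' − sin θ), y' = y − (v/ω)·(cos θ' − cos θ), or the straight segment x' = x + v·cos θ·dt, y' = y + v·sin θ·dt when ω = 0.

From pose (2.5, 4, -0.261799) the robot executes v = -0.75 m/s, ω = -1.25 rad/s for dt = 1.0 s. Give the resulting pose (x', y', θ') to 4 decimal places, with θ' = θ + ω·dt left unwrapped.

(2.0563, 4.5442, -1.5118)

θ' = -0.2618 + -1.25·1.0 = -1.5118
R = v/ω = -0.75/-1.25 = 0.6000
x' = 2.5 + 0.6000·(sin -1.5118 − sin -0.2618) = 2.0563
y' = 4 − 0.6000·(cos -1.5118 − cos -0.2618) = 4.5442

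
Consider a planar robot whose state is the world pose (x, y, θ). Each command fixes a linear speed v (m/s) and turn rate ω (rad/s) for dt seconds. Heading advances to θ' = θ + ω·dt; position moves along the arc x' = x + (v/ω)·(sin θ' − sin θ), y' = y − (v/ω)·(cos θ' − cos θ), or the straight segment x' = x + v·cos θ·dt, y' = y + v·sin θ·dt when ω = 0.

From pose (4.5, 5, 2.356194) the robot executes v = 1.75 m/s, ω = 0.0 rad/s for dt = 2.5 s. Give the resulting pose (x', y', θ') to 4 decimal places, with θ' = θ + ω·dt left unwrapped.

θ' = 2.3562 + 0.0·2.5 = 2.3562
ω = 0 → straight: x' = 4.5 + 1.75·cos(2.3562)·2.5 = 1.4064
y' = 5 + 1.75·sin(2.3562)·2.5 = 8.0936

(1.4064, 8.0936, 2.3562)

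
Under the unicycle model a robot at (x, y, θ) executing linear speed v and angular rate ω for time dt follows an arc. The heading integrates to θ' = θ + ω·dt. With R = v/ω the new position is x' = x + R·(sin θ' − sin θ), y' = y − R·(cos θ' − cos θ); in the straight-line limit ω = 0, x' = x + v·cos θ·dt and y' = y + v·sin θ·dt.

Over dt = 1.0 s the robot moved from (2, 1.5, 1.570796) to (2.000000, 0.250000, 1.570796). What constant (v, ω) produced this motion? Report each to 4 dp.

Δθ = 1.570796 − 1.570796 = 0.000000
ω = Δθ/dt = 0.000000/1.0 = 0.0000
ω = 0 → v = (Δx·cos θ + Δy·sin θ)/dt = -1.2500

v = -1.2500, ω = 0.0000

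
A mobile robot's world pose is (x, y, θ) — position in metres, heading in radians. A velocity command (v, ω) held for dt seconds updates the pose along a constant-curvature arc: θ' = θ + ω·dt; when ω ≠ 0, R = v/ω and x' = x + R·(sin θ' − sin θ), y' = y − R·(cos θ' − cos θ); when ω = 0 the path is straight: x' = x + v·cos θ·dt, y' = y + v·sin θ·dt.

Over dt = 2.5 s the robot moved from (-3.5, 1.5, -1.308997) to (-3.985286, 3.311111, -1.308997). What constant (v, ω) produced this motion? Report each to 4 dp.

Δθ = -1.308997 − -1.308997 = 0.000000
ω = Δθ/dt = 0.000000/2.5 = 0.0000
ω = 0 → v = (Δx·cos θ + Δy·sin θ)/dt = -0.7500

v = -0.7500, ω = 0.0000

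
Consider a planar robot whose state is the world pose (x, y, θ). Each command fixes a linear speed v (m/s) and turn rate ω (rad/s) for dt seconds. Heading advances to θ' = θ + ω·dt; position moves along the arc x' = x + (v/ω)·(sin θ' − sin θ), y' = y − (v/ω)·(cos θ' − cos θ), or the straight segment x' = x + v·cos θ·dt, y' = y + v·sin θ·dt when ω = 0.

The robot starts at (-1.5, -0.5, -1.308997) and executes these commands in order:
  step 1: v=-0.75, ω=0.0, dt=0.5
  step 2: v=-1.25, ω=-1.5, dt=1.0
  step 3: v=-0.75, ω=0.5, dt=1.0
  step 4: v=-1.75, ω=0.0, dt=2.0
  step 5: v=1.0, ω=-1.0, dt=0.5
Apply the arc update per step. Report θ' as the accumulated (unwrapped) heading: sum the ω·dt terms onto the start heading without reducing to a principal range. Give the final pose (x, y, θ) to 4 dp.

(1.4977, 3.5906, -2.8090)

step 1: θ'=-1.3090 (straight) → pose (-1.5971, -0.1378, -1.3090)
step 2: θ'=-2.8090 (R=0.8333) → pose (-1.0642, 0.8656, -2.8090)
step 3: θ'=-2.3090 (R=-1.5000) → pose (-0.4444, 1.2739, -2.3090)
step 4: θ'=-2.3090 (straight) → pose (1.9109, 3.8628, -2.3090)
step 5: θ'=-2.8090 (R=-1.0000) → pose (1.4977, 3.5906, -2.8090)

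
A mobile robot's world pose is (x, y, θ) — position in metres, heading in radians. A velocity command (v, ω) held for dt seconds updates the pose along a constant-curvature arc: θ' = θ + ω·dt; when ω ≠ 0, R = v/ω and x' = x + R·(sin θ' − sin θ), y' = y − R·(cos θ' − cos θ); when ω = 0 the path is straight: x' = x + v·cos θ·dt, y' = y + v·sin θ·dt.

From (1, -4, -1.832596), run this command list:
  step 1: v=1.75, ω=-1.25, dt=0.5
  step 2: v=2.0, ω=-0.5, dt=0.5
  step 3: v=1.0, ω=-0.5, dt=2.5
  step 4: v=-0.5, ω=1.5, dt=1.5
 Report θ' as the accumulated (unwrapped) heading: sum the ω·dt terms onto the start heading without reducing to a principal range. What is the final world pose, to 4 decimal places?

step 1: θ'=-2.4576 (R=-1.4000) → pose (0.5324, -4.7227, -2.4576)
step 2: θ'=-2.7076 (R=-4.0000) → pose (-0.3132, -5.2517, -2.7076)
step 3: θ'=-3.9576 (R=-2.0000) → pose (-2.6111, -4.8074, -3.9576)
step 4: θ'=-1.7076 (R=-0.3333) → pose (-2.0380, -4.6245, -1.7076)

(-2.0380, -4.6245, -1.7076)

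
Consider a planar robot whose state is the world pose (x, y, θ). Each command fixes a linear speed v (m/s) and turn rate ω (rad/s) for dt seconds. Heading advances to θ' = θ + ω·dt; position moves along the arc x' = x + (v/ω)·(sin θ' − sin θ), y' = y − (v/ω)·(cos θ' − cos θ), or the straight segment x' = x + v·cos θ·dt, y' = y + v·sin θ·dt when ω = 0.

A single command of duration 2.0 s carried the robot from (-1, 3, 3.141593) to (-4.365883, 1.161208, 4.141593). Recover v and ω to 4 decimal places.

v = 2.0000, ω = 0.5000

Δθ = 4.141593 − 3.141593 = 1.000000
ω = Δθ/dt = 1.000000/2.0 = 0.5000
R = Δx/(sin θ' − sin θ) = 4.0000
v = R·ω = 4.0000·0.5000 = 2.0000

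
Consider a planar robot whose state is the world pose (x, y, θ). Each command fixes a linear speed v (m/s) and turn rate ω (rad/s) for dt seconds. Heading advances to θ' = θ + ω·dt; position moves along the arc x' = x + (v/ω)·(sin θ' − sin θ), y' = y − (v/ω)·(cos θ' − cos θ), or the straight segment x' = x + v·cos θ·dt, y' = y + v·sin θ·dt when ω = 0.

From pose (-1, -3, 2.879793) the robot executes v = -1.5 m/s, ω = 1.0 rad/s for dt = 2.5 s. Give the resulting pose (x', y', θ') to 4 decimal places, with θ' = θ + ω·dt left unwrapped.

θ' = 2.8798 + 1.0·2.5 = 5.3798
R = v/ω = -1.5/1.0 = -1.5000
x' = -1 + -1.5000·(sin 5.3798 − sin 2.8798) = 0.5664
y' = -3 − -1.5000·(cos 5.3798 − cos 2.8798) = -0.6227

(0.5664, -0.6227, 5.3798)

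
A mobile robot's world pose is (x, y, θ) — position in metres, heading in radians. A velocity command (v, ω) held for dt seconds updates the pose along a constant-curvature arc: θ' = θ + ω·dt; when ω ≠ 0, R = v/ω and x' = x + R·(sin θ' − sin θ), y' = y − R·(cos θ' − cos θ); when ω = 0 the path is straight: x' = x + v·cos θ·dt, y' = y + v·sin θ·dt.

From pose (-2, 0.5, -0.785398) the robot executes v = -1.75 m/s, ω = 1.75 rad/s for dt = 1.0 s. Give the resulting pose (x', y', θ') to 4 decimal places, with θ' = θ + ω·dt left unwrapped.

(-3.5289, 0.3626, 0.9646)

θ' = -0.7854 + 1.75·1.0 = 0.9646
R = v/ω = -1.75/1.75 = -1.0000
x' = -2 + -1.0000·(sin 0.9646 − sin -0.7854) = -3.5289
y' = 0.5 − -1.0000·(cos 0.9646 − cos -0.7854) = 0.3626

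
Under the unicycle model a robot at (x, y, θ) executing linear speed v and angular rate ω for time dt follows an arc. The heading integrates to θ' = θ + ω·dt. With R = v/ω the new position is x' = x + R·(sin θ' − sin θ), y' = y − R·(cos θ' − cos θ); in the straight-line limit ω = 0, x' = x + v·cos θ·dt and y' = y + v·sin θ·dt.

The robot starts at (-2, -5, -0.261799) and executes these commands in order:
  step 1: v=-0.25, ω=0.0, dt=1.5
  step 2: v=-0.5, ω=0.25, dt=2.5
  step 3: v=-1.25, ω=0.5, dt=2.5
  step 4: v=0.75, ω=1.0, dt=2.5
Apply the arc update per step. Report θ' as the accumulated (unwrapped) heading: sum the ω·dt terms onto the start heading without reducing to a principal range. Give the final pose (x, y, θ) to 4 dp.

(-6.5686, -7.0170, 4.1132)

step 1: θ'=-0.2618 (straight) → pose (-2.3622, -4.9029, -0.2618)
step 2: θ'=0.3632 (R=-2.0000) → pose (-3.5904, -4.9653, 0.3632)
step 3: θ'=1.6132 (R=-2.5000) → pose (-5.2000, -7.4082, 1.6132)
step 4: θ'=4.1132 (R=0.7500) → pose (-6.5686, -7.0170, 4.1132)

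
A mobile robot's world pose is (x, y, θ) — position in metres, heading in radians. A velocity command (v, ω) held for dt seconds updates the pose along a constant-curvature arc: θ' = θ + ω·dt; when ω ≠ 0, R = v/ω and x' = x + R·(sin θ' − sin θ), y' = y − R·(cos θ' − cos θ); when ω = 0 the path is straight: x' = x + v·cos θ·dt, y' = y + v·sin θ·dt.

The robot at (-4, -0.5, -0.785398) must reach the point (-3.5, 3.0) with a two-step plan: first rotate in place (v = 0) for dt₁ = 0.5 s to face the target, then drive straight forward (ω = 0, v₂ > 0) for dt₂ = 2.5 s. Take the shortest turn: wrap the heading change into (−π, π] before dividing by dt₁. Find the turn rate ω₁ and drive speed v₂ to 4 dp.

ω₁ = 4.4286, v₂ = 1.4142

heading to target = atan2(3−-0.5, -3.5−-4) = 1.4289
Δθ = wrap(1.4289 − -0.7854) = 2.2143; ω₁ = Δθ/dt₁ = 4.4286
distance = √((-3.5−-4)² + (3−-0.5)²) = 3.5355; v₂ = distance/dt₂ = 1.4142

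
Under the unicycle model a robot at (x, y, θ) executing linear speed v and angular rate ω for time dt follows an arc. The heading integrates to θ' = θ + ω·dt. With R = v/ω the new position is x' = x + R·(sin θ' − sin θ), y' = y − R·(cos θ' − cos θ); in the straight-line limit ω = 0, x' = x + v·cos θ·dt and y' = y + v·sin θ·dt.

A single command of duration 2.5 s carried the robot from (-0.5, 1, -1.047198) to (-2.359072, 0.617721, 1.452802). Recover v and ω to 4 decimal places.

Δθ = 1.452802 − -1.047198 = 2.500000
ω = Δθ/dt = 2.500000/2.5 = 1.0000
R = Δx/(sin θ' − sin θ) = -1.0000
v = R·ω = -1.0000·1.0000 = -1.0000

v = -1.0000, ω = 1.0000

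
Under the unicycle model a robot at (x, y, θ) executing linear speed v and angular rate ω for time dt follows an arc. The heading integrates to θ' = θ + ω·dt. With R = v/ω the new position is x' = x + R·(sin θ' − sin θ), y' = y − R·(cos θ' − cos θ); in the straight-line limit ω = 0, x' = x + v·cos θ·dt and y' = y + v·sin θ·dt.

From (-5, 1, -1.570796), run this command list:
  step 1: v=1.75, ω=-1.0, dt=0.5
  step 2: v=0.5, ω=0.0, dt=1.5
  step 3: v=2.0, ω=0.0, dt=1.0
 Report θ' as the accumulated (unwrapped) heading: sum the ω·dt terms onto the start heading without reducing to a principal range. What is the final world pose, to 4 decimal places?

step 1: θ'=-2.0708 (R=-1.7500) → pose (-5.2142, 0.1610, -2.0708)
step 2: θ'=-2.0708 (straight) → pose (-5.5738, -0.4972, -2.0708)
step 3: θ'=-2.0708 (straight) → pose (-6.5326, -2.2523, -2.0708)

(-6.5326, -2.2523, -2.0708)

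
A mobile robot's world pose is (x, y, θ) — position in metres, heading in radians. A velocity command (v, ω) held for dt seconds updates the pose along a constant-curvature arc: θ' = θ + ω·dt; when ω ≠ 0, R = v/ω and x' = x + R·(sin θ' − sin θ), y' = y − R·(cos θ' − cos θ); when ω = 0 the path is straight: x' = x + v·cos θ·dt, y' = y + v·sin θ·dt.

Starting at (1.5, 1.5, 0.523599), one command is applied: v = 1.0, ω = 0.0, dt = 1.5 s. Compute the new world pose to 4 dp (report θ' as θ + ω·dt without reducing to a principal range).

θ' = 0.5236 + 0.0·1.5 = 0.5236
ω = 0 → straight: x' = 1.5 + 1.0·cos(0.5236)·1.5 = 2.7990
y' = 1.5 + 1.0·sin(0.5236)·1.5 = 2.2500

(2.7990, 2.2500, 0.5236)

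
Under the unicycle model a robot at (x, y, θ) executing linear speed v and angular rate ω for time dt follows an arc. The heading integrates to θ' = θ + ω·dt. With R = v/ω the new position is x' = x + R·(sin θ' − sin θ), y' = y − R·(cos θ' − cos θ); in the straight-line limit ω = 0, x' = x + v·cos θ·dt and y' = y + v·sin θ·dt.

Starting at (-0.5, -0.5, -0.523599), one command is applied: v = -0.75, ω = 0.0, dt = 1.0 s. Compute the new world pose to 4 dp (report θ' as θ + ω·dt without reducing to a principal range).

(-1.1495, -0.1250, -0.5236)

θ' = -0.5236 + 0.0·1.0 = -0.5236
ω = 0 → straight: x' = -0.5 + -0.75·cos(-0.5236)·1.0 = -1.1495
y' = -0.5 + -0.75·sin(-0.5236)·1.0 = -0.1250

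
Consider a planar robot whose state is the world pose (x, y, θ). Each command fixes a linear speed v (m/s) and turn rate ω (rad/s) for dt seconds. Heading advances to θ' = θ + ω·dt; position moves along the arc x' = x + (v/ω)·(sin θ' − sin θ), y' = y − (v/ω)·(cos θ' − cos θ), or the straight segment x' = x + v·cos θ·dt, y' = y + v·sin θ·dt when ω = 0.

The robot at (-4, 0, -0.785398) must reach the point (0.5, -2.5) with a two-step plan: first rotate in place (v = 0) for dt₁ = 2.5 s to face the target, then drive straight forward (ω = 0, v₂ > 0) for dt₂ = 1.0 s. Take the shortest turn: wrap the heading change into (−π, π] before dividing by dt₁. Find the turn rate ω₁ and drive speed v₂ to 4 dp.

heading to target = atan2(-2.5−0, 0.5−-4) = -0.5071
Δθ = wrap(-0.5071 − -0.7854) = 0.2783; ω₁ = Δθ/dt₁ = 0.1113
distance = √((0.5−-4)² + (-2.5−0)²) = 5.1478; v₂ = distance/dt₂ = 5.1478

ω₁ = 0.1113, v₂ = 5.1478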